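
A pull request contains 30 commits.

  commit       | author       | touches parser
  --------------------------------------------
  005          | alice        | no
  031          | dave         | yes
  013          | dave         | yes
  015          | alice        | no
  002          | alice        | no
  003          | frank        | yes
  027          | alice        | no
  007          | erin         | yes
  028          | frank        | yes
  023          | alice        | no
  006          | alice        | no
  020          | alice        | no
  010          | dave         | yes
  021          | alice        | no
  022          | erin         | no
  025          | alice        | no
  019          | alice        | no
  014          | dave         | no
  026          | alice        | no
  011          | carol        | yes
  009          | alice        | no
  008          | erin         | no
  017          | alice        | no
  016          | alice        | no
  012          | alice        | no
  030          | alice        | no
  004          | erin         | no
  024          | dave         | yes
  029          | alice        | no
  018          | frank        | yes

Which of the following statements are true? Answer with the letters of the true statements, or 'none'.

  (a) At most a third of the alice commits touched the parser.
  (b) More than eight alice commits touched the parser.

(a)

|A| = 17, |A ∩ B| = 0, |A ∖ B| = 17.
(a) |A ∩ B| / |A| ≤ 1/3: holds.
(b) |A ∩ B| > 8: fails.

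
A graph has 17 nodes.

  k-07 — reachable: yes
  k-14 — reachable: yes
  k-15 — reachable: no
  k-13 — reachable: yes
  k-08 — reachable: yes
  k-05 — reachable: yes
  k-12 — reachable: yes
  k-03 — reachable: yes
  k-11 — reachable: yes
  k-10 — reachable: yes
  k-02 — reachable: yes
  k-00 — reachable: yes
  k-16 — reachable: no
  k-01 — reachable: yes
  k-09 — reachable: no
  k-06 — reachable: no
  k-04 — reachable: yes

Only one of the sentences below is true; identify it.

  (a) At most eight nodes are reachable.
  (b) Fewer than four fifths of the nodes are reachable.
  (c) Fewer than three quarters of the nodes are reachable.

(b)

|A| = 17, |A ∩ B| = 13, |A ∖ B| = 4.
(a) requires |A ∩ B| ≤ 8: false.
(b) requires |A ∩ B| / |A| < 4/5: true.
(c) requires |A ∩ B| / |A| < 3/4: false.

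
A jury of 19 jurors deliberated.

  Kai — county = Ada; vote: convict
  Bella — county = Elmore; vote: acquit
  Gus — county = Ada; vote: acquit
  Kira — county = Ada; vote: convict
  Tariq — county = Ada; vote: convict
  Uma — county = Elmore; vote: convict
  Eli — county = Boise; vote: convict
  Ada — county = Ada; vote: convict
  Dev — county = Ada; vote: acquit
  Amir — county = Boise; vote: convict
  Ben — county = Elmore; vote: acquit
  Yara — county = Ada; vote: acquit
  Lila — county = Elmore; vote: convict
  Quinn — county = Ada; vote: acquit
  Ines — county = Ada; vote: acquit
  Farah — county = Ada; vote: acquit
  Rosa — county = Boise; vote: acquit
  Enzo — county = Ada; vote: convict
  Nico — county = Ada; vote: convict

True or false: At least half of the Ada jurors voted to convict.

Truth condition: |A ∩ B| ≥ |A ∖ B|.
A (the restrictor) = {Kai, Gus, Kira, Tariq, Ada, Dev, Yara, Quinn, Ines, Farah, Enzo, Nico}, |A| = 12.
A ∩ B = {Kai, Kira, Tariq, Ada, Enzo, Nico}, so |A ∩ B| = 6.
A ∖ B = {Gus, Dev, Yara, Quinn, Ines, Farah}, so |A ∖ B| = 6.
6 = 6, so the statement is true.

True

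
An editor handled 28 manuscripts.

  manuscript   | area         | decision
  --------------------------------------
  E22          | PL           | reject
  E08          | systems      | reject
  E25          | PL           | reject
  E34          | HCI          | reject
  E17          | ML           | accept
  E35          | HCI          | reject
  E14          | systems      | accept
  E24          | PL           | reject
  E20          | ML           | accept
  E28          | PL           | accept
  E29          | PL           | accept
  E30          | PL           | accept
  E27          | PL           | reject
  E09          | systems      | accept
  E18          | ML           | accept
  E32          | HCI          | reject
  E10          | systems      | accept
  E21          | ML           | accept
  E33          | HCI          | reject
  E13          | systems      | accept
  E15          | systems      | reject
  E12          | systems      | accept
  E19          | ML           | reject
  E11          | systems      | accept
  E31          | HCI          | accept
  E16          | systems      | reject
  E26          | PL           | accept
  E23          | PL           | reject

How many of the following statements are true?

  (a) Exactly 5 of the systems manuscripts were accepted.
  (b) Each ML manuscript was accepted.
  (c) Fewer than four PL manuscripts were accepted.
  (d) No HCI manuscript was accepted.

0

(a) systems: |A| = 9, |A ∩ B| = 6; needs |A ∩ B| = 5 — false.
(b) ML: |A| = 5, |A ∩ B| = 4; needs A ⊆ B, i.e. every element of A is in B (|A ∖ B| = 0) — false.
(c) PL: |A| = 9, |A ∩ B| = 4; needs |A ∩ B| < 4 — false.
(d) HCI: |A| = 5, |A ∩ B| = 1; needs A ∩ B = ∅ (|A ∩ B| = 0) — false.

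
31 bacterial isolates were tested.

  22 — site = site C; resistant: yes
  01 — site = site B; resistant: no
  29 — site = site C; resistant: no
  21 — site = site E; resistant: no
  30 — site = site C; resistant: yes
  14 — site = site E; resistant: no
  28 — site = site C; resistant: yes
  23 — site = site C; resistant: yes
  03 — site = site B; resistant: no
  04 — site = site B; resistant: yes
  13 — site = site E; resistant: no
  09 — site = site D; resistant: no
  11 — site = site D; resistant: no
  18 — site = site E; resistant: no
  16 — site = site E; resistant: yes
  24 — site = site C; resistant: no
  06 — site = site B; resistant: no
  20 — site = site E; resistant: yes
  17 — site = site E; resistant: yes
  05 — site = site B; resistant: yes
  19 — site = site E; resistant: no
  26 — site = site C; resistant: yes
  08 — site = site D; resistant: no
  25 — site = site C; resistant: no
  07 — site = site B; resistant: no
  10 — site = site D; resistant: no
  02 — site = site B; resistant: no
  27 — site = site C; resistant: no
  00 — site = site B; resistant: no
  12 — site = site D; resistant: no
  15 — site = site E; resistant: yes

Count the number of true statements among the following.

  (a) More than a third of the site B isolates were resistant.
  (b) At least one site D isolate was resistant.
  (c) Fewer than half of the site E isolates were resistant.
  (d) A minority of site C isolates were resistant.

(a) site B: |A| = 8, |A ∩ B| = 2; needs |A ∩ B| / |A| > 1/3 — false.
(b) site D: |A| = 5, |A ∩ B| = 0; needs A ∩ B ≠ ∅ (|A ∩ B| ≥ 1) — false.
(c) site E: |A| = 9, |A ∩ B| = 4; needs |A ∩ B| < |A ∖ B| — true.
(d) site C: |A| = 9, |A ∩ B| = 5; needs |A ∩ B| < |A ∖ B| — false.

1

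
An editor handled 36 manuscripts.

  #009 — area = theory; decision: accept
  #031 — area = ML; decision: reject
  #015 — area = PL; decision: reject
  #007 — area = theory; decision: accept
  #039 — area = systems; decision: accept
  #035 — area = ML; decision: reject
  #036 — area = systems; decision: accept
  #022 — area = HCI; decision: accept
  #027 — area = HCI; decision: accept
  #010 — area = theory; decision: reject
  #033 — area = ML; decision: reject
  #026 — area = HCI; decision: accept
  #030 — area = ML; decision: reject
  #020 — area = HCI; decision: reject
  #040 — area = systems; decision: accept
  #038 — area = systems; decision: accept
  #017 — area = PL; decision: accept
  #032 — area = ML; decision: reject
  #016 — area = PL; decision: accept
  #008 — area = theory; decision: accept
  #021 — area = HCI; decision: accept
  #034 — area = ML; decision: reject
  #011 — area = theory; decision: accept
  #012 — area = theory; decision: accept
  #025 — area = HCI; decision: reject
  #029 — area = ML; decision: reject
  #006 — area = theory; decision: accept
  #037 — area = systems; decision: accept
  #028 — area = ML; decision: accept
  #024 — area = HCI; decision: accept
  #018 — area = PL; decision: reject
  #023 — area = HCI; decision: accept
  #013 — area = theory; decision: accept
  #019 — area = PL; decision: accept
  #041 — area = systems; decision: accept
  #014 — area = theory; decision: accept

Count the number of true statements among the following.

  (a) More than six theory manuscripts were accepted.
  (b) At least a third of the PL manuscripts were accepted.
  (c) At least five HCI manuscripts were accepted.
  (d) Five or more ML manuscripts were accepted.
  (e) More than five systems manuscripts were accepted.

4

(a) theory: |A| = 9, |A ∩ B| = 8; needs |A ∩ B| > 6 — true.
(b) PL: |A| = 5, |A ∩ B| = 3; needs |A ∩ B| / |A| ≥ 1/3 — true.
(c) HCI: |A| = 8, |A ∩ B| = 6; needs |A ∩ B| ≥ 5 — true.
(d) ML: |A| = 8, |A ∩ B| = 1; needs |A ∩ B| ≥ 5 — false.
(e) systems: |A| = 6, |A ∩ B| = 6; needs |A ∩ B| > 5 — true.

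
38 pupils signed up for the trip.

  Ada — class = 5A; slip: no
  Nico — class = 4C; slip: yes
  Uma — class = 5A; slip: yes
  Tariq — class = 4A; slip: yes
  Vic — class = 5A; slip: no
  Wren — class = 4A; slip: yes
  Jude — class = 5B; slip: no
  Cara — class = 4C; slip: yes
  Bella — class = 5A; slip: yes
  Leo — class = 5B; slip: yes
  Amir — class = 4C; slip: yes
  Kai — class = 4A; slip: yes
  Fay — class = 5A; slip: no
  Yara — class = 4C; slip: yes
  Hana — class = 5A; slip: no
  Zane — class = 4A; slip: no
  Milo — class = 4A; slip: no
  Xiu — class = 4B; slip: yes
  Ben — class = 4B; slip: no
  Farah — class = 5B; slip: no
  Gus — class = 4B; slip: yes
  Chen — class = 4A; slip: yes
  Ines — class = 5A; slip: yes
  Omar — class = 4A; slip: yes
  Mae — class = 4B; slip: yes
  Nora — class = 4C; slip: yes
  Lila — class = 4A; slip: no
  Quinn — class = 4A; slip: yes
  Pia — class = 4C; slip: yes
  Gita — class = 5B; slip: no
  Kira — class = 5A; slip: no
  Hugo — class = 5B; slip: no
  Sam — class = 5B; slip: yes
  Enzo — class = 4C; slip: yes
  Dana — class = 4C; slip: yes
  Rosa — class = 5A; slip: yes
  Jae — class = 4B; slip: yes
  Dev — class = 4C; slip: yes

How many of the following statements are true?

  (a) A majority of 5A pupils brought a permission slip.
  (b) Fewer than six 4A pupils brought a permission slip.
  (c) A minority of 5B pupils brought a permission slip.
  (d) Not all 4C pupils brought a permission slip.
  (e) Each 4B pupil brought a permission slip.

1

(a) 5A: |A| = 9, |A ∩ B| = 4; needs |A ∩ B| > |A ∖ B| — false.
(b) 4A: |A| = 9, |A ∩ B| = 6; needs |A ∩ B| < 6 — false.
(c) 5B: |A| = 6, |A ∩ B| = 2; needs |A ∩ B| < |A ∖ B| — true.
(d) 4C: |A| = 9, |A ∩ B| = 9; needs A ⊄ B (|A ∖ B| ≥ 1) — false.
(e) 4B: |A| = 5, |A ∩ B| = 4; needs A ⊆ B, i.e. every element of A is in B (|A ∖ B| = 0) — false.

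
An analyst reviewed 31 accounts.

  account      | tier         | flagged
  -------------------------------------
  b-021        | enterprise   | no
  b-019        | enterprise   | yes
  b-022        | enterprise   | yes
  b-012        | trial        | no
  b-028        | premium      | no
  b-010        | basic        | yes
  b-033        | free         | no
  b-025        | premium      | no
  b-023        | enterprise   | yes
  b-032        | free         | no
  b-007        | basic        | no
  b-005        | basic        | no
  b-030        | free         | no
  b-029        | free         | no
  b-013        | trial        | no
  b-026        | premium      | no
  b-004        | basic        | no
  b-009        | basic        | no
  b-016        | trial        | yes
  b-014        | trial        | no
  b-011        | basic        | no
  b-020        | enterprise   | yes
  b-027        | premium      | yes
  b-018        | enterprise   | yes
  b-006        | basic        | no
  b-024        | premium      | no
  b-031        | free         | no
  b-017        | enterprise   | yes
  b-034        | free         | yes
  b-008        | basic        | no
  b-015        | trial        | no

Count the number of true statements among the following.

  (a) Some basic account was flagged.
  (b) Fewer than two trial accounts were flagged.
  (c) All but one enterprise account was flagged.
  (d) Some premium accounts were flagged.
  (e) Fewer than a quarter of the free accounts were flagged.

5

(a) basic: |A| = 8, |A ∩ B| = 1; needs A ∩ B ≠ ∅ (|A ∩ B| ≥ 1) — true.
(b) trial: |A| = 5, |A ∩ B| = 1; needs |A ∩ B| < 2 — true.
(c) enterprise: |A| = 7, |A ∩ B| = 6; needs |A ∖ B| = 1 — true.
(d) premium: |A| = 5, |A ∩ B| = 1; needs A ∩ B ≠ ∅ (|A ∩ B| ≥ 1) — true.
(e) free: |A| = 6, |A ∩ B| = 1; needs |A ∩ B| / |A| < 1/4 — true.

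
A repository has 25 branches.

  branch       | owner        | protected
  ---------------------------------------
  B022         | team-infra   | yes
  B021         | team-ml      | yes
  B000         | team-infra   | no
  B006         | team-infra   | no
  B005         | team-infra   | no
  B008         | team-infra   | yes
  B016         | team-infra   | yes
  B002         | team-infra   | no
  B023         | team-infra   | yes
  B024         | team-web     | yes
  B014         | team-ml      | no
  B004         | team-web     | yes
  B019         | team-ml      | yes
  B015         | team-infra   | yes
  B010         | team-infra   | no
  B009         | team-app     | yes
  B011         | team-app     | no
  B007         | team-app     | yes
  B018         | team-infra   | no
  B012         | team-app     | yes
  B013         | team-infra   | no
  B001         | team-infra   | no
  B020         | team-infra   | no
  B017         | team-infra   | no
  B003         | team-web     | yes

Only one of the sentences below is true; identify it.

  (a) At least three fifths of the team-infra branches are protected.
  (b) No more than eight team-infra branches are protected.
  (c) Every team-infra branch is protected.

(b)

|A| = 15, |A ∩ B| = 5, |A ∖ B| = 10.
(a) requires |A ∩ B| / |A| ≥ 3/5: false.
(b) requires |A ∩ B| ≤ 8: true.
(c) requires A ⊆ B, i.e. every element of A is in B (|A ∖ B| = 0): false.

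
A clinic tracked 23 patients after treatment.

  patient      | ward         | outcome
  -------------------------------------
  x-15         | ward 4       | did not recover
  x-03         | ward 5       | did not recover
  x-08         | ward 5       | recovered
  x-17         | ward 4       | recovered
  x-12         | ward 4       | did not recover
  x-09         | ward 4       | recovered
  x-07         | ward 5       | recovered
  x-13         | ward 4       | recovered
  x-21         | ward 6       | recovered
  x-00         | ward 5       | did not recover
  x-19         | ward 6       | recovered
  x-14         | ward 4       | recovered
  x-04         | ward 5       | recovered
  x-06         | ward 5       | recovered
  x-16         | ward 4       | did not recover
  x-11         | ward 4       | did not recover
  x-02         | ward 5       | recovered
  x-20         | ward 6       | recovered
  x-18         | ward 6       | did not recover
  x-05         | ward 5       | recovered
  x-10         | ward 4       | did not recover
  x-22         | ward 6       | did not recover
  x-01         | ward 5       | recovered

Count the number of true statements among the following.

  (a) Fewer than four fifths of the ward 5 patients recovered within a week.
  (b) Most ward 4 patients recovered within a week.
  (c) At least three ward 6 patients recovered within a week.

2

(a) ward 5: |A| = 9, |A ∩ B| = 7; needs |A ∩ B| / |A| < 4/5 — true.
(b) ward 4: |A| = 9, |A ∩ B| = 4; needs |A ∩ B| > |A ∖ B| — false.
(c) ward 6: |A| = 5, |A ∩ B| = 3; needs |A ∩ B| ≥ 3 — true.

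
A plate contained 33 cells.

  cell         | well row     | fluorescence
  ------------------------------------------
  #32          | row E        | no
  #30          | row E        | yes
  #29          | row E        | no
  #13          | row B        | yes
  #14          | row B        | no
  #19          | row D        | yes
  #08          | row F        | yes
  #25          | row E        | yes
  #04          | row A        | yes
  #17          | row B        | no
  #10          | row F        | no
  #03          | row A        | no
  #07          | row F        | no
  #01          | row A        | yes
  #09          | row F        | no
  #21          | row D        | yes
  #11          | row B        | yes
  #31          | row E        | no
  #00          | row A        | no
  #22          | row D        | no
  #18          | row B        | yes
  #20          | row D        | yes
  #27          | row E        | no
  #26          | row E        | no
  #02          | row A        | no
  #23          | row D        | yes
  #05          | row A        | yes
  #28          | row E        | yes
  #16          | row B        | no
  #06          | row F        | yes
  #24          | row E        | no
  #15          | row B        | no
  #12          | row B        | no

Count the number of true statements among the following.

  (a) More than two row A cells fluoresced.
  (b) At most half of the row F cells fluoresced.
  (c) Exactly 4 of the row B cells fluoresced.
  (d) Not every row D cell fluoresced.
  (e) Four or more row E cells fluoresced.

(a) row A: |A| = 6, |A ∩ B| = 3; needs |A ∩ B| > 2 — true.
(b) row F: |A| = 5, |A ∩ B| = 2; needs |A ∩ B| ≤ |A ∖ B| — true.
(c) row B: |A| = 8, |A ∩ B| = 3; needs |A ∩ B| = 4 — false.
(d) row D: |A| = 5, |A ∩ B| = 4; needs A ⊄ B (|A ∖ B| ≥ 1) — true.
(e) row E: |A| = 9, |A ∩ B| = 3; needs |A ∩ B| ≥ 4 — false.

3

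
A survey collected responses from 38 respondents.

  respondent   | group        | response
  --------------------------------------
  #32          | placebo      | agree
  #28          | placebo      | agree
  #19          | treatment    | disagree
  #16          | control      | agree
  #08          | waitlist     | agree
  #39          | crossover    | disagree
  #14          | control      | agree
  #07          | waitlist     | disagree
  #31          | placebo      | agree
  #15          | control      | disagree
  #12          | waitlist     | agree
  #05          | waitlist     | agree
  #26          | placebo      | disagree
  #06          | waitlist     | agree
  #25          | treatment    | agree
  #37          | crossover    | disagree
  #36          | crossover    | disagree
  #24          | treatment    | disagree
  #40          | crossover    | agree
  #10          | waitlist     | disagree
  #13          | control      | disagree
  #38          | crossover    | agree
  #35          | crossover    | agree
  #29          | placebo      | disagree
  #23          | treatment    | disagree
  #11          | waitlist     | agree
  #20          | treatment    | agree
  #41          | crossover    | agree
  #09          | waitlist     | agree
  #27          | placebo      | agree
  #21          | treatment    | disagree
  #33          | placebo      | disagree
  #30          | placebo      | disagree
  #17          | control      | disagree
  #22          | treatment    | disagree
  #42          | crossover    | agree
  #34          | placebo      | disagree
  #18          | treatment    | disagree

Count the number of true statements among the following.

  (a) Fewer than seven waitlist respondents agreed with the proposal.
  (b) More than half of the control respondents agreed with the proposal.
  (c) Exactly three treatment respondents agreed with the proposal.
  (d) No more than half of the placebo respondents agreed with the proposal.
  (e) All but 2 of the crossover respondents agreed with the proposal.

2

(a) waitlist: |A| = 8, |A ∩ B| = 6; needs |A ∩ B| < 7 — true.
(b) control: |A| = 5, |A ∩ B| = 2; needs |A ∩ B| > |A ∖ B| — false.
(c) treatment: |A| = 8, |A ∩ B| = 2; needs |A ∩ B| = 3 — false.
(d) placebo: |A| = 9, |A ∩ B| = 4; needs |A ∩ B| ≤ |A ∖ B| — true.
(e) crossover: |A| = 8, |A ∩ B| = 5; needs |A ∖ B| = 2 — false.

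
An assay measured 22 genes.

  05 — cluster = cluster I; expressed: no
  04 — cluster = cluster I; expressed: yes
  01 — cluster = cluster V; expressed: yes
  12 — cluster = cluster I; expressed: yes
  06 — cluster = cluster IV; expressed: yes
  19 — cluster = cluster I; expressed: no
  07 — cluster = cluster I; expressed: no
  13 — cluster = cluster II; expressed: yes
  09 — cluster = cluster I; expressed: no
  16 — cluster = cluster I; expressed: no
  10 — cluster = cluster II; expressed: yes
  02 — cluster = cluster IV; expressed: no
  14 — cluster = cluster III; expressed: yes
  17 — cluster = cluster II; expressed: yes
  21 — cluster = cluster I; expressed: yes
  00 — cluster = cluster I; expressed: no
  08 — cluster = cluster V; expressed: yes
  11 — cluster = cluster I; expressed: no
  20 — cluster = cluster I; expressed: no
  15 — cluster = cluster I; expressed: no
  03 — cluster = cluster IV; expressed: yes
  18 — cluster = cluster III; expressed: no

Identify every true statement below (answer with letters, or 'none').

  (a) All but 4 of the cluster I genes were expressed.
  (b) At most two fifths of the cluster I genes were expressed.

(b)

|A| = 12, |A ∩ B| = 3, |A ∖ B| = 9.
(a) |A ∖ B| = 4: fails.
(b) |A ∩ B| / |A| ≤ 2/5: holds.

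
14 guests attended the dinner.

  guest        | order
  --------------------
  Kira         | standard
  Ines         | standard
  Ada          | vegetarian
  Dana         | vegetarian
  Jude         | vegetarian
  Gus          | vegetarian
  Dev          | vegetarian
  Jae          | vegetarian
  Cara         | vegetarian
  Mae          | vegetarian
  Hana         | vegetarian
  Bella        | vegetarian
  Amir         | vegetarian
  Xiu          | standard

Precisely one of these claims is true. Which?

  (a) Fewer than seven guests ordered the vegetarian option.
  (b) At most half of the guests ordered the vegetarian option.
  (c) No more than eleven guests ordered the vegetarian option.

(c)

|A| = 14, |A ∩ B| = 11, |A ∖ B| = 3.
(a) requires |A ∩ B| < 7: false.
(b) requires |A ∩ B| ≤ |A ∖ B|: false.
(c) requires |A ∩ B| ≤ 11: true.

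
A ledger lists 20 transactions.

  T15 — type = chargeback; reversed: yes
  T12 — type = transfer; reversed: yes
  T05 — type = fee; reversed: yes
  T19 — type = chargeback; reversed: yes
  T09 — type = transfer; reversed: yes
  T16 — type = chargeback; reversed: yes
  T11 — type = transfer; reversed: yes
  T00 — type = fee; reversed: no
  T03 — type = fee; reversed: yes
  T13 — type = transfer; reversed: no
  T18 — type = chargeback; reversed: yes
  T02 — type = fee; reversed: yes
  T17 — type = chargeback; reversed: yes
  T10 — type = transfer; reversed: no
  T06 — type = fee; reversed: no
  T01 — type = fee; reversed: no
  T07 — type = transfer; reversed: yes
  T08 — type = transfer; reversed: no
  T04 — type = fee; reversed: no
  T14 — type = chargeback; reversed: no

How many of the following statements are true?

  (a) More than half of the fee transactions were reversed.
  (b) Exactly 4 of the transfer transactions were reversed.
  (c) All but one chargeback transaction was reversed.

(a) fee: |A| = 7, |A ∩ B| = 3; needs |A ∩ B| > |A ∖ B| — false.
(b) transfer: |A| = 7, |A ∩ B| = 4; needs |A ∩ B| = 4 — true.
(c) chargeback: |A| = 6, |A ∩ B| = 5; needs |A ∖ B| = 1 — true.

2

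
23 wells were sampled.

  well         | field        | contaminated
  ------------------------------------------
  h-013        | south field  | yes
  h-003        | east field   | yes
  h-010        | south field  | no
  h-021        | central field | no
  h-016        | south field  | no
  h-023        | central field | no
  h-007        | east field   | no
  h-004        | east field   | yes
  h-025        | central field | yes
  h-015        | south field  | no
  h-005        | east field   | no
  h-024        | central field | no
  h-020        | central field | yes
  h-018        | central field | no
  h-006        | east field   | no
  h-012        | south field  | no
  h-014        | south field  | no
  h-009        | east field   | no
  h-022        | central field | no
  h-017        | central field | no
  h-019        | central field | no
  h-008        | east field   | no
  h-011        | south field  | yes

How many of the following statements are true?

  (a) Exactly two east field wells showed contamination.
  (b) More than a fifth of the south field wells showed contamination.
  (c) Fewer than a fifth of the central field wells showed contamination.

2

(a) east field: |A| = 7, |A ∩ B| = 2; needs |A ∩ B| = 2 — true.
(b) south field: |A| = 7, |A ∩ B| = 2; needs |A ∩ B| / |A| > 1/5 — true.
(c) central field: |A| = 9, |A ∩ B| = 2; needs |A ∩ B| / |A| < 1/5 — false.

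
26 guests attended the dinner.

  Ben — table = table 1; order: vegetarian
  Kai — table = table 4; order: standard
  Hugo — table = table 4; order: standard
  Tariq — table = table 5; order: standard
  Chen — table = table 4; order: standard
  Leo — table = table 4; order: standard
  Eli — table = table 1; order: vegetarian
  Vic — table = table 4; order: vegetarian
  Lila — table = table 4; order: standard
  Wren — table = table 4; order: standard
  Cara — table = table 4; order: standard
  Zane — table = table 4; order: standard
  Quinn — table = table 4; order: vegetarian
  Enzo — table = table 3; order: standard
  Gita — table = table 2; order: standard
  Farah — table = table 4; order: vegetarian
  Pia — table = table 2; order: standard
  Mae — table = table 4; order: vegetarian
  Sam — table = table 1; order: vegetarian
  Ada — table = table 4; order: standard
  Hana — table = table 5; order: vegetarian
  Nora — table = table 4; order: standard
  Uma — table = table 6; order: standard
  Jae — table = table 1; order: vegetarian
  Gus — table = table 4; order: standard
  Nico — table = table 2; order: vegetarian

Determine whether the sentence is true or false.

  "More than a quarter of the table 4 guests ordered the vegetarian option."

The determiner here denotes the relation: |A ∩ B| / |A| > 1/4.
|A| = 15, |A ∩ B| = 4, |A ∖ B| = 11.
|A ∩ B|/|A| = 4/15, so the statement is true.

True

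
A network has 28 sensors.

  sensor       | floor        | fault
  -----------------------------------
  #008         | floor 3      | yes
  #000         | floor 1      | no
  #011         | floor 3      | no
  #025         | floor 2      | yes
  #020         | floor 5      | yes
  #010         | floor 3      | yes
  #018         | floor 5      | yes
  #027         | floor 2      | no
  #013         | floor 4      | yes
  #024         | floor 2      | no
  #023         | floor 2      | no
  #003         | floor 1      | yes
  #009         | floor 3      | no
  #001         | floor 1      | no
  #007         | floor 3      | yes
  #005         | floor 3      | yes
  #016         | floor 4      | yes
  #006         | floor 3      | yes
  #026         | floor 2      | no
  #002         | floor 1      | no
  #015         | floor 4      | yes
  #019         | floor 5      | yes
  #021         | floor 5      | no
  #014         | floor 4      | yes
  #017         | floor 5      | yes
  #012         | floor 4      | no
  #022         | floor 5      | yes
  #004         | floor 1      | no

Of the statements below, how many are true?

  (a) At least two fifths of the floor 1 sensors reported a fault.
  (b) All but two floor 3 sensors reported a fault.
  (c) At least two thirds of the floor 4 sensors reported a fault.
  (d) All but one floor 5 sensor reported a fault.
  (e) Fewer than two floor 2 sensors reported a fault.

4

(a) floor 1: |A| = 5, |A ∩ B| = 1; needs |A ∩ B| / |A| ≥ 2/5 — false.
(b) floor 3: |A| = 7, |A ∩ B| = 5; needs |A ∖ B| = 2 — true.
(c) floor 4: |A| = 5, |A ∩ B| = 4; needs |A ∩ B| / |A| ≥ 2/3 — true.
(d) floor 5: |A| = 6, |A ∩ B| = 5; needs |A ∖ B| = 1 — true.
(e) floor 2: |A| = 5, |A ∩ B| = 1; needs |A ∩ B| < 2 — true.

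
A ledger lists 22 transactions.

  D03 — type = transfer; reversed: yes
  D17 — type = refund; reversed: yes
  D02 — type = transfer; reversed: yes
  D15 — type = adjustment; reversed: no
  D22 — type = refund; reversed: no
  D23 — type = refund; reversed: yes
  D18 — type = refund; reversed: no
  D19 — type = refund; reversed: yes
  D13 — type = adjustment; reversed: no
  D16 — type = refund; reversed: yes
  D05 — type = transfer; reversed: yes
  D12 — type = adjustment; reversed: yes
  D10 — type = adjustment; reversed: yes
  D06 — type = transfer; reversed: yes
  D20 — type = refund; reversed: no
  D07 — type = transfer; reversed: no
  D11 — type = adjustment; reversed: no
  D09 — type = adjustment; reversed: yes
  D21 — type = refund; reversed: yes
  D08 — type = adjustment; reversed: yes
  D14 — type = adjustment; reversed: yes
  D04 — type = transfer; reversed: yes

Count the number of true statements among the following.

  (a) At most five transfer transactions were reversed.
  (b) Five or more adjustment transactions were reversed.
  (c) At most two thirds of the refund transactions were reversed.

3

(a) transfer: |A| = 6, |A ∩ B| = 5; needs |A ∩ B| ≤ 5 — true.
(b) adjustment: |A| = 8, |A ∩ B| = 5; needs |A ∩ B| ≥ 5 — true.
(c) refund: |A| = 8, |A ∩ B| = 5; needs |A ∩ B| / |A| ≤ 2/3 — true.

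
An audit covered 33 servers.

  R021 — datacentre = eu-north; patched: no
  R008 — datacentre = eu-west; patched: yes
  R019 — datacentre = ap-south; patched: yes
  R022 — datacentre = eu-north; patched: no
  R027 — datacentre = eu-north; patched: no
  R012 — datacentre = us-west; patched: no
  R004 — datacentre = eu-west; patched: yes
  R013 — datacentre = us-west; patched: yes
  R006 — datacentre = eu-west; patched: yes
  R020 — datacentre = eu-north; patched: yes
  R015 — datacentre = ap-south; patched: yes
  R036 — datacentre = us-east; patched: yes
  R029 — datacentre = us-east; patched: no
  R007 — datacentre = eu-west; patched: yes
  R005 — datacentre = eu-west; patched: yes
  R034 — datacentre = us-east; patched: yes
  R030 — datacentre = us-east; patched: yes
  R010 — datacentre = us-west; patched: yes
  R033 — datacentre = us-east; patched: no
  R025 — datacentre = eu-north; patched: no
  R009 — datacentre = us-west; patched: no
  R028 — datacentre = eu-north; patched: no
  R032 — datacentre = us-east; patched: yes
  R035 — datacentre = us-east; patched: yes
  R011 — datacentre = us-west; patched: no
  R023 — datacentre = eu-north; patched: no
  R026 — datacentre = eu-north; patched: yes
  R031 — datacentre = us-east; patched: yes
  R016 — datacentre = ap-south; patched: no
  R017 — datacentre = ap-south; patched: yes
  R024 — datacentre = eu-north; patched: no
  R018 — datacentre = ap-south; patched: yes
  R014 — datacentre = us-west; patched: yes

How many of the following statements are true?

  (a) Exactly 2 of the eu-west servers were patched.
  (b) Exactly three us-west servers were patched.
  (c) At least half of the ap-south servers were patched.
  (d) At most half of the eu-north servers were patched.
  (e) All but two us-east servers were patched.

4

(a) eu-west: |A| = 5, |A ∩ B| = 5; needs |A ∩ B| = 2 — false.
(b) us-west: |A| = 6, |A ∩ B| = 3; needs |A ∩ B| = 3 — true.
(c) ap-south: |A| = 5, |A ∩ B| = 4; needs |A ∩ B| ≥ |A ∖ B| — true.
(d) eu-north: |A| = 9, |A ∩ B| = 2; needs |A ∩ B| ≤ |A ∖ B| — true.
(e) us-east: |A| = 8, |A ∩ B| = 6; needs |A ∖ B| = 2 — true.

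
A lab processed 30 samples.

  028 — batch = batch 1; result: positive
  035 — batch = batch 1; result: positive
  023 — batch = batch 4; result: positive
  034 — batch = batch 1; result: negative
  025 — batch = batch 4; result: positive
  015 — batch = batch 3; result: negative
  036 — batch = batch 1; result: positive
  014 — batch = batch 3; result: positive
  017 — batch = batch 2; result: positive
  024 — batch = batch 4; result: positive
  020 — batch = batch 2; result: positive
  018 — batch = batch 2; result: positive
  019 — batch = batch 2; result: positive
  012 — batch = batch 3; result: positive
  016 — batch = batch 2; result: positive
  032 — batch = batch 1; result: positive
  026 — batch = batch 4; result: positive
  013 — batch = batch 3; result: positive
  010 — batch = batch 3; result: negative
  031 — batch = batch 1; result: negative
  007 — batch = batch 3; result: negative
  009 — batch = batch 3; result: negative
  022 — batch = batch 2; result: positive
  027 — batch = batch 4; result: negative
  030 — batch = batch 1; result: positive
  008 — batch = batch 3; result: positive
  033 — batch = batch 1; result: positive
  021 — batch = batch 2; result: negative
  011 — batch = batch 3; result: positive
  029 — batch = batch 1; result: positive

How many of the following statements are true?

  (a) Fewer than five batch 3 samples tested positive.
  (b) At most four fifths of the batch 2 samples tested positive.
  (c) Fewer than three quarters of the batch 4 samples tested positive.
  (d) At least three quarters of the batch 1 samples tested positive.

(a) batch 3: |A| = 9, |A ∩ B| = 5; needs |A ∩ B| < 5 — false.
(b) batch 2: |A| = 7, |A ∩ B| = 6; needs |A ∩ B| / |A| ≤ 4/5 — false.
(c) batch 4: |A| = 5, |A ∩ B| = 4; needs |A ∩ B| / |A| < 3/4 — false.
(d) batch 1: |A| = 9, |A ∩ B| = 7; needs |A ∩ B| / |A| ≥ 3/4 — true.

1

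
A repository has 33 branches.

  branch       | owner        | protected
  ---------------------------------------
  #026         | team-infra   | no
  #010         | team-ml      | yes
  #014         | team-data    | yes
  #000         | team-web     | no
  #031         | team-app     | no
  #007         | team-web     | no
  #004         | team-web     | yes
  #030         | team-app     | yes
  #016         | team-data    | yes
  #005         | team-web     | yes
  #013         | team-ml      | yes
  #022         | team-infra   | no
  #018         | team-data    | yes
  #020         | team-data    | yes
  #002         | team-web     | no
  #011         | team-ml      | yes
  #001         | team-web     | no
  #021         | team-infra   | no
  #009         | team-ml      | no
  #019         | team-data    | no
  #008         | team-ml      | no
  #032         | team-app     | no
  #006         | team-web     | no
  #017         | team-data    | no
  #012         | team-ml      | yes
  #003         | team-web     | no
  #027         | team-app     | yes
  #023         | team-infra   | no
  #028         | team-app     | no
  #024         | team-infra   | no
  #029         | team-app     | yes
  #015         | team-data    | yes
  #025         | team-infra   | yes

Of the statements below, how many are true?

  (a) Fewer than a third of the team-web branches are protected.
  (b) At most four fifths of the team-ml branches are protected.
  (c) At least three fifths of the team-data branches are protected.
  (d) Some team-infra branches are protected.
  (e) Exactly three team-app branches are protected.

(a) team-web: |A| = 8, |A ∩ B| = 2; needs |A ∩ B| / |A| < 1/3 — true.
(b) team-ml: |A| = 6, |A ∩ B| = 4; needs |A ∩ B| / |A| ≤ 4/5 — true.
(c) team-data: |A| = 7, |A ∩ B| = 5; needs |A ∩ B| / |A| ≥ 3/5 — true.
(d) team-infra: |A| = 6, |A ∩ B| = 1; needs A ∩ B ≠ ∅ (|A ∩ B| ≥ 1) — true.
(e) team-app: |A| = 6, |A ∩ B| = 3; needs |A ∩ B| = 3 — true.

5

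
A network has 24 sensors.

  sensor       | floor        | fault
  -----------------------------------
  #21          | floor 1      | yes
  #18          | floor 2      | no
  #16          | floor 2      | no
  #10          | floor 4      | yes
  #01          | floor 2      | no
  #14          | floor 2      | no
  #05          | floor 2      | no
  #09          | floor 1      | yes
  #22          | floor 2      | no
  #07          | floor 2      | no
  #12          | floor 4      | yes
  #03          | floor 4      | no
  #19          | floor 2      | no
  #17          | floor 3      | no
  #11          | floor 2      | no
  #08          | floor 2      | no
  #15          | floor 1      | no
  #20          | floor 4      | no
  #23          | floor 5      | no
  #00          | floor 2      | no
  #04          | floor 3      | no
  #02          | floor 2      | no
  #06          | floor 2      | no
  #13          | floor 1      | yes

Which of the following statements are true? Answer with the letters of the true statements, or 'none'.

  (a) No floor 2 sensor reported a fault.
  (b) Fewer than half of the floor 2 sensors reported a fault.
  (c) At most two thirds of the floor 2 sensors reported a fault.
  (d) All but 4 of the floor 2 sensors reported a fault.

|A| = 13, |A ∩ B| = 0, |A ∖ B| = 13.
(a) A ∩ B = ∅ (|A ∩ B| = 0): holds.
(b) |A ∩ B| < |A ∖ B|: holds.
(c) |A ∩ B| / |A| ≤ 2/3: holds.
(d) |A ∖ B| = 4: fails.

(a), (b), (c)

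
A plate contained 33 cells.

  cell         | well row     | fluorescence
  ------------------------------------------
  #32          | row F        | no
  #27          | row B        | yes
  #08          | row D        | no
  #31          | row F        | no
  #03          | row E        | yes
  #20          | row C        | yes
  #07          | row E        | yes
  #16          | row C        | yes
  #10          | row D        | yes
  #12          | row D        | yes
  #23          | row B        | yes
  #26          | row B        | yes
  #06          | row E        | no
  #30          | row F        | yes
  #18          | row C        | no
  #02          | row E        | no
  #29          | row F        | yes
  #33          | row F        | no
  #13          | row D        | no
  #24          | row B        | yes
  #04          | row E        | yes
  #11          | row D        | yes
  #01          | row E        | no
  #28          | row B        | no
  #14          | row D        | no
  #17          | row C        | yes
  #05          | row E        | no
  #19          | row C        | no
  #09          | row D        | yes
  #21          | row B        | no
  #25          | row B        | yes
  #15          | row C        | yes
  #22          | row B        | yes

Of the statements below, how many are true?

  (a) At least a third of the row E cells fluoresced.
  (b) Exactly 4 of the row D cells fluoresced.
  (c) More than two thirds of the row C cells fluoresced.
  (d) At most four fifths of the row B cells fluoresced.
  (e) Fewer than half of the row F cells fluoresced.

4

(a) row E: |A| = 7, |A ∩ B| = 3; needs |A ∩ B| / |A| ≥ 1/3 — true.
(b) row D: |A| = 7, |A ∩ B| = 4; needs |A ∩ B| = 4 — true.
(c) row C: |A| = 6, |A ∩ B| = 4; needs |A ∩ B| / |A| > 2/3 — false.
(d) row B: |A| = 8, |A ∩ B| = 6; needs |A ∩ B| / |A| ≤ 4/5 — true.
(e) row F: |A| = 5, |A ∩ B| = 2; needs |A ∩ B| < |A ∖ B| — true.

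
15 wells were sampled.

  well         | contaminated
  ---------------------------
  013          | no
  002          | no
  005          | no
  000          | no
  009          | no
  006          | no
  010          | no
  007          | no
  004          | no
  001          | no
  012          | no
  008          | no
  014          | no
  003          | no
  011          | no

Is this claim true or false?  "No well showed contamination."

The determiner here denotes the relation: A ∩ B = ∅ (|A ∩ B| = 0).
|A| = 15, |A ∩ B| = 0, |A ∖ B| = 15.
So the statement is true.

True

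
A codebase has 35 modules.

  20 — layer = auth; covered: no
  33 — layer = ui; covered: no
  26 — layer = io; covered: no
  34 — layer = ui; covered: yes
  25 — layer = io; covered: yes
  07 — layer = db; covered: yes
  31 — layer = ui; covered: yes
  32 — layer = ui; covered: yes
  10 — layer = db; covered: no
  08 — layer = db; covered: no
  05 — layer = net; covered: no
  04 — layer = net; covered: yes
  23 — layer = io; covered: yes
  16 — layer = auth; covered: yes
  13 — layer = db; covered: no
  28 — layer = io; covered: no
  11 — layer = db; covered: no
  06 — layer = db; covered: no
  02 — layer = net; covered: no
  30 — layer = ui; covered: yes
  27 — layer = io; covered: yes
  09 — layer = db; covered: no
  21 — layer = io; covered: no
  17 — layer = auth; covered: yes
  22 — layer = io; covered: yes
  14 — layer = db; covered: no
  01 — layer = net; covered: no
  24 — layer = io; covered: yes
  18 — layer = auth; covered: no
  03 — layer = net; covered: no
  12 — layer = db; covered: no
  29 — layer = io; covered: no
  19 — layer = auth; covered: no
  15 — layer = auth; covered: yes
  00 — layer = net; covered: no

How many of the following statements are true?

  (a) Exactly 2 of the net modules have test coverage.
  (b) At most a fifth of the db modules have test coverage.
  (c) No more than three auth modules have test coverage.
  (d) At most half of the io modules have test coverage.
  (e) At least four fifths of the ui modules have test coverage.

3

(a) net: |A| = 6, |A ∩ B| = 1; needs |A ∩ B| = 2 — false.
(b) db: |A| = 9, |A ∩ B| = 1; needs |A ∩ B| / |A| ≤ 1/5 — true.
(c) auth: |A| = 6, |A ∩ B| = 3; needs |A ∩ B| ≤ 3 — true.
(d) io: |A| = 9, |A ∩ B| = 5; needs |A ∩ B| ≤ |A ∖ B| — false.
(e) ui: |A| = 5, |A ∩ B| = 4; needs |A ∩ B| / |A| ≥ 4/5 — true.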